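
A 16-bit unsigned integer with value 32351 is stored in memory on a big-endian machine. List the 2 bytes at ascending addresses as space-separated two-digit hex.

7E 5F

32351 in hexadecimal, padded to 16 bits, is 0x7E5F.
Split into bytes (most-significant first): 7E 5F.
In big-endian order the high byte comes first in memory.
So the memory order matches the most-significant-first order: 7E 5F.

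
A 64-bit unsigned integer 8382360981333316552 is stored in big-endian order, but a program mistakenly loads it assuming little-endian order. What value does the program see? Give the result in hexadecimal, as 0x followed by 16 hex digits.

0xC893779FE6205474

8382360981333316552 in 64-bit hexadecimal is 0x745420E69F7793C8.
Stored big-endian, the bytes at ascending addresses are 74 54 20 E6 9F 77 93 C8.
Read back as little-endian, the first byte is least significant, giving 0xC893779FE6205474.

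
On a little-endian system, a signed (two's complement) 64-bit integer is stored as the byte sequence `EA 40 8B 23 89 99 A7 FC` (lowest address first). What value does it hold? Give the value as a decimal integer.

-241055240755134230

Little-endian: lowest address holds the least-significant byte.
Reassemble most-significant byte first: FC A7 99 89 23 8B 40 EA → 0xFCA79989238B40EA.
Top bit is set, so as a signed 64-bit value this is 0xFCA79989238B40EA − 2^64 = -241055240755134230.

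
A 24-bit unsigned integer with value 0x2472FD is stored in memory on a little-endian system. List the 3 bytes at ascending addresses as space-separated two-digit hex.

FD 72 24

Split into bytes (most-significant first): 24 72 FD.
In little-endian order the low byte comes first in memory.
So at ascending addresses the bytes are FD 72 24.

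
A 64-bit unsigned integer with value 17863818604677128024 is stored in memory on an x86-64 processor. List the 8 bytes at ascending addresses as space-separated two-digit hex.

17863818604677128024 in hexadecimal, padded to 64 bits, is 0xF7E9085FD7CB5F58.
Split into bytes (most-significant first): F7 E9 08 5F D7 CB 5F 58.
Little-endian: lowest address holds the least-significant byte.
So at ascending addresses the bytes are 58 5F CB D7 5F 08 E9 F7.

58 5F CB D7 5F 08 E9 F7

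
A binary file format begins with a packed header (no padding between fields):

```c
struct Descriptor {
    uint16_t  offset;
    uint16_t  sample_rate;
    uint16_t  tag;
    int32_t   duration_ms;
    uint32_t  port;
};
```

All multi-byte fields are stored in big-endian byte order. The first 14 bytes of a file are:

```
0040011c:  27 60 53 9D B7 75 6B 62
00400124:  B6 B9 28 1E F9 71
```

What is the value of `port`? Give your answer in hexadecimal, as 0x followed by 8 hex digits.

0x281EF971

`port` follows `offset` (2 B), `sample_rate` (2 B), `tag` (2 B), `duration_ms` (4 B), so it starts at offset 2 + 2 + 2 + 4 = 10 and occupies 4 bytes.
Bytes at offsets 10..13: 28 1E F9 71.
In big-endian order the high byte comes first in memory.
The bytes are already most-significant first: 0x281EF971.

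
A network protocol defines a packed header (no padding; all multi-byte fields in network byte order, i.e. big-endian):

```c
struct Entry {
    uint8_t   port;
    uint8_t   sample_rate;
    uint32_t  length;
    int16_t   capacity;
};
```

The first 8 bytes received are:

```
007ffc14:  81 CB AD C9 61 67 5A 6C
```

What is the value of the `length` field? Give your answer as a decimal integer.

`length` follows `port` (1 B), `sample_rate` (1 B), so it starts at offset 1 + 1 = 2 and occupies 4 bytes.
Bytes at offsets 2..5: AD C9 61 67.
In big-endian order the high byte comes first in memory.
The bytes are already most-significant first: 0xADC96167.
0xADC96167 = 2915656039.

2915656039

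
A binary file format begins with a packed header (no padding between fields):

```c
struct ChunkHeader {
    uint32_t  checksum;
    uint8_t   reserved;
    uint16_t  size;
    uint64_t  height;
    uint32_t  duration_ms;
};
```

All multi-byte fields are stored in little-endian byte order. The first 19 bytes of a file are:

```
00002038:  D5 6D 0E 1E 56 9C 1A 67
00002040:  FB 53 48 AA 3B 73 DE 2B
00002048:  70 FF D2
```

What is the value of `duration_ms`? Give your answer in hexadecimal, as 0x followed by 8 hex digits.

0xD2FF702B

`duration_ms` follows `checksum` (4 B), `reserved` (1 B), `size` (2 B), `height` (8 B), so it starts at offset 4 + 1 + 2 + 8 = 15 and occupies 4 bytes.
Bytes at offsets 15..18: 2B 70 FF D2.
In little-endian order the low byte comes first in memory.
Reassemble most-significant byte first: D2 FF 70 2B → 0xD2FF702B.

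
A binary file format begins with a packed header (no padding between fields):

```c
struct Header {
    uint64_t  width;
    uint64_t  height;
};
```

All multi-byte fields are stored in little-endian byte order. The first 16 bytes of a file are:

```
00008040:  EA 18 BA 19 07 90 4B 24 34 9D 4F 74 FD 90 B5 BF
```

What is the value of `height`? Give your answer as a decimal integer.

`height` follows `width` (8 bytes), so it starts at byte offset 8 and occupies 8 bytes.
Bytes at offsets 8..15: 34 9D 4F 74 FD 90 B5 BF.
Little-endian: lowest address holds the least-significant byte.
Reassemble most-significant byte first: BF B5 90 FD 74 4F 9D 34 → 0xBFB590FD744F9D34.
0xBFB590FD744F9D34 = 13814106850281364788.

13814106850281364788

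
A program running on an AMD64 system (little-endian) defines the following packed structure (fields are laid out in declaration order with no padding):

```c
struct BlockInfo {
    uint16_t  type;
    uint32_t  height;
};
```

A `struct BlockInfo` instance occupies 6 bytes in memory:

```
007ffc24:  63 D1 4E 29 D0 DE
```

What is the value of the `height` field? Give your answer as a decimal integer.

`height` follows `type` (2 bytes), so it starts at byte offset 2 and occupies 4 bytes.
Bytes at offsets 2..5: 4E 29 D0 DE.
Little-endian stores the least-significant byte at the lowest address.
Reassemble most-significant byte first: DE D0 29 4E → 0xDED0294E.
0xDED0294E = 3738184014.

3738184014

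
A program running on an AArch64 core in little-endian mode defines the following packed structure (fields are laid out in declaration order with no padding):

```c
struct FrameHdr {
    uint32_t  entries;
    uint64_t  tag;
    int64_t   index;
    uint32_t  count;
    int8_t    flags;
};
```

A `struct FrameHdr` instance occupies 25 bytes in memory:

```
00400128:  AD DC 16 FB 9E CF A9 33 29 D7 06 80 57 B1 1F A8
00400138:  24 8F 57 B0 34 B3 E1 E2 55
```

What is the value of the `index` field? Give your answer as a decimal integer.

`index` follows `entries` (4 B), `tag` (8 B), so it starts at offset 4 + 8 = 12 and occupies 8 bytes.
Bytes at offsets 12..19: 57 B1 1F A8 24 8F 57 B0.
Little-endian: lowest address holds the least-significant byte.
Reassemble most-significant byte first: B0 57 8F 24 A8 1F B1 57 → 0xB0578F24A81FB157.
Top bit is set, so as a signed 64-bit value this is 0xB0578F24A81FB157 − 2^64 = -5739961812458163881.

-5739961812458163881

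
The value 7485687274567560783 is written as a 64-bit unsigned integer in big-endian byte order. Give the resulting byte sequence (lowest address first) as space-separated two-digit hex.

67 E2 80 EA 54 42 EE 4F

7485687274567560783 in hexadecimal, padded to 64 bits, is 0x67E280EA5442EE4F.
Split into bytes (most-significant first): 67 E2 80 EA 54 42 EE 4F.
In big-endian order the high byte comes first in memory.
So the memory order matches the most-significant-first order: 67 E2 80 EA 54 42 EE 4F.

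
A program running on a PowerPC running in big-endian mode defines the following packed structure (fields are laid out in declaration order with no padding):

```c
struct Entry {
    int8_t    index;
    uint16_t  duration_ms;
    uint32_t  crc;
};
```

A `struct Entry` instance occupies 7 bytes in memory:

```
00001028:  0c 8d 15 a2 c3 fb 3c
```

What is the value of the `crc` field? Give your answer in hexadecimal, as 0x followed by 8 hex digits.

`crc` follows `index` (1 B), `duration_ms` (2 B), so it starts at offset 1 + 2 = 3 and occupies 4 bytes.
Bytes at offsets 3..6: A2 C3 FB 3C.
Big-endian stores the most-significant byte at the lowest address.
The bytes are already most-significant first: 0xA2C3FB3C.

0xA2C3FB3C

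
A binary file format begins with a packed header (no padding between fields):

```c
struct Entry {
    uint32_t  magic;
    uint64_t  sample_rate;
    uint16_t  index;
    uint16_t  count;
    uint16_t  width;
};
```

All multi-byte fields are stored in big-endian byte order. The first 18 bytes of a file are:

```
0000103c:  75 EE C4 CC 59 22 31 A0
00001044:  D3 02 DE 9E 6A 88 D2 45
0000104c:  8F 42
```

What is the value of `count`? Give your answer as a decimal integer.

`count` follows `magic` (4 B), `sample_rate` (8 B), `index` (2 B), so it starts at offset 4 + 8 + 2 = 14 and occupies 2 bytes.
Bytes at offsets 14..15: D2 45.
In big-endian order the high byte comes first in memory.
The bytes are already most-significant first: 0xD245.
0xD245 = 53829.

53829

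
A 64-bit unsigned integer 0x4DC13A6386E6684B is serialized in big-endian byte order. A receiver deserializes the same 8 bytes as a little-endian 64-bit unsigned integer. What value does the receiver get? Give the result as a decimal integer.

5433846415287304525

Stored big-endian, the bytes at ascending addresses are 4D C1 3A 63 86 E6 68 4B.
Read back as little-endian, the first byte is least significant, giving 0x4B68E686633AC14D.
0x4B68E686633AC14D = 5433846415287304525.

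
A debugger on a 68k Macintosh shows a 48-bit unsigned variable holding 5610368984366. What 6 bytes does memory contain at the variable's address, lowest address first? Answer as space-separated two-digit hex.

05 1A 44 0C E5 2E

5610368984366 in hexadecimal, padded to 48 bits, is 0x051A440CE52E.
Split into bytes (most-significant first): 05 1A 44 0C E5 2E.
Big-endian: lowest address holds the most-significant byte.
So the memory order matches the most-significant-first order: 05 1A 44 0C E5 2E.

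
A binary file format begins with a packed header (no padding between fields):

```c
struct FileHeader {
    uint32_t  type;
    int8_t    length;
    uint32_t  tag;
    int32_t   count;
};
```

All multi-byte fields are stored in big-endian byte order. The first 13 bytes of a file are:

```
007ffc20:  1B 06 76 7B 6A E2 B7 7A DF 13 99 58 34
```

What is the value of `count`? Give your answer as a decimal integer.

`count` follows `type` (4 B), `length` (1 B), `tag` (4 B), so it starts at offset 4 + 1 + 4 = 9 and occupies 4 bytes.
Bytes at offsets 9..12: 13 99 58 34.
In big-endian order the high byte comes first in memory.
The bytes are already most-significant first: 0x13995834.
0x13995834 = 328816692.

328816692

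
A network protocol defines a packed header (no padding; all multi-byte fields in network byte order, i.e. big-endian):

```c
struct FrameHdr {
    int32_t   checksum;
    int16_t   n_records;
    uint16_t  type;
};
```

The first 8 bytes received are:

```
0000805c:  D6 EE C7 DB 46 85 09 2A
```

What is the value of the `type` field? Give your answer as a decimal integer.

2346

`type` follows `checksum` (4 B), `n_records` (2 B), so it starts at offset 4 + 2 = 6 and occupies 2 bytes.
Bytes at offsets 6..7: 09 2A.
In big-endian order the high byte comes first in memory.
The bytes are already most-significant first: 0x092A.
0x092A = 2346.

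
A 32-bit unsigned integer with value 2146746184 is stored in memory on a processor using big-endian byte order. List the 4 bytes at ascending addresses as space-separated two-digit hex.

7F F4 BF 48

2146746184 in hexadecimal, padded to 32 bits, is 0x7FF4BF48.
Split into bytes (most-significant first): 7F F4 BF 48.
Big-endian: lowest address holds the most-significant byte.
So the memory order matches the most-significant-first order: 7F F4 BF 48.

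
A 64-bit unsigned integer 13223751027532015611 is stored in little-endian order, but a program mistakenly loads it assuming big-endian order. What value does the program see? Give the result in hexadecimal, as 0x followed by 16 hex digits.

13223751027532015611 in 64-bit hexadecimal is 0xB784337F4240A7FB.
Stored little-endian, the bytes at ascending addresses are FB A7 40 42 7F 33 84 B7.
Read back as big-endian, the last byte is least significant, giving 0xFBA740427F3384B7.

0xFBA740427F3384B7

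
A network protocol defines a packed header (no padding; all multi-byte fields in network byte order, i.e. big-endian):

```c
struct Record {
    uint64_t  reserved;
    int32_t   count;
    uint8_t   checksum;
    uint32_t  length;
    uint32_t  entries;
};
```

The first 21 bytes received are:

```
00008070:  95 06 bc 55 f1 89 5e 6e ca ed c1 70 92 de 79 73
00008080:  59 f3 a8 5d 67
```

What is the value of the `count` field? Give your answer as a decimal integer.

-890388112

`count` follows `reserved` (8 bytes), so it starts at byte offset 8 and occupies 4 bytes.
Bytes at offsets 8..11: CA ED C1 70.
Big-endian: lowest address holds the most-significant byte.
The bytes are already most-significant first: 0xCAEDC170.
Top bit is set, so as a signed 32-bit value this is 0xCAEDC170 − 2^32 = -890388112.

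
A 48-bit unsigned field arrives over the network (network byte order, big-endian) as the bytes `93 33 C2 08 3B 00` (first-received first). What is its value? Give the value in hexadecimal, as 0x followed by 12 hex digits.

0x9333C2083B00

Big-endian stores the most-significant byte at the lowest address.
The bytes are already most-significant first: 0x9333C2083B00.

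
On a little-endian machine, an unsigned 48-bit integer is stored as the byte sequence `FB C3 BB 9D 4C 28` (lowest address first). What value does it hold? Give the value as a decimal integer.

In little-endian order the low byte comes first in memory.
Reassemble most-significant byte first: 28 4C 9D BB C3 FB → 0x284C9DBBC3FB.
0x284C9DBBC3FB = 44309528953851.

44309528953851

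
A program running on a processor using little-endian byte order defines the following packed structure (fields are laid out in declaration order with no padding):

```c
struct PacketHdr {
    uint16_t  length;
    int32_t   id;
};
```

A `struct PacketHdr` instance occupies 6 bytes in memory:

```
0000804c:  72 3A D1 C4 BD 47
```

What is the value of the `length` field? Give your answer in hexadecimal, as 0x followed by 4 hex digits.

0x3A72

`length` is the first field, at byte offset 0, occupying 2 bytes.
Bytes at offsets 0..1: 72 3A.
Little-endian stores the least-significant byte at the lowest address.
Reassemble most-significant byte first: 3A 72 → 0x3A72.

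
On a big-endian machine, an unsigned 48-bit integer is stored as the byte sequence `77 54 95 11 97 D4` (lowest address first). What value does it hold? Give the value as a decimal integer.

Big-endian: lowest address holds the most-significant byte.
The bytes are already most-significant first: 0x7754951197D4.
0x7754951197D4 = 131205161916372.

131205161916372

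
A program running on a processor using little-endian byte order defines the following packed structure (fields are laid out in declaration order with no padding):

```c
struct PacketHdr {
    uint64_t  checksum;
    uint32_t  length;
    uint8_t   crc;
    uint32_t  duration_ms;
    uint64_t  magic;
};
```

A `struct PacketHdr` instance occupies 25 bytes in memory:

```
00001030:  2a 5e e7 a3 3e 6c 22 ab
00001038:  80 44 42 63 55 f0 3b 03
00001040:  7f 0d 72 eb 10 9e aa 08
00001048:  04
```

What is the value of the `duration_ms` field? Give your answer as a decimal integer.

`duration_ms` follows `checksum` (8 B), `length` (4 B), `crc` (1 B), so it starts at offset 8 + 4 + 1 = 13 and occupies 4 bytes.
Bytes at offsets 13..16: F0 3B 03 7F.
In little-endian order the low byte comes first in memory.
Reassemble most-significant byte first: 7F 03 3B F0 → 0x7F033BF0.
0x7F033BF0 = 2130918384.

2130918384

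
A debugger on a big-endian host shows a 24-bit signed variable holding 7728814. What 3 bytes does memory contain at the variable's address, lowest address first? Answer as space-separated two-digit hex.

7728814 in hexadecimal, padded to 24 bits, is 0x75EEAE.
Split into bytes (most-significant first): 75 EE AE.
Big-endian: lowest address holds the most-significant byte.
So the memory order matches the most-significant-first order: 75 EE AE.

75 EE AE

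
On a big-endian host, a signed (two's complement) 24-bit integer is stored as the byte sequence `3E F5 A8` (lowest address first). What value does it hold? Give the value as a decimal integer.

4126120

In big-endian order the high byte comes first in memory.
The bytes are already most-significant first: 0x3EF5A8.
0x3EF5A8 = 4126120.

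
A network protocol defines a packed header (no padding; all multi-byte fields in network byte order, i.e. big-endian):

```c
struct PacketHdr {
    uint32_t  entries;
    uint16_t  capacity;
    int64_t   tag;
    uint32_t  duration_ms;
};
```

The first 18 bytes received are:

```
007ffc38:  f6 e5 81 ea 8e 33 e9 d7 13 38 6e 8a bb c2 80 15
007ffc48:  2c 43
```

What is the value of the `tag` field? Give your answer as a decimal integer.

`tag` follows `entries` (4 B), `capacity` (2 B), so it starts at offset 4 + 2 = 6 and occupies 8 bytes.
Bytes at offsets 6..13: E9 D7 13 38 6E 8A BB C2.
Big-endian stores the most-significant byte at the lowest address.
The bytes are already most-significant first: 0xE9D713386E8ABBC2.
Top bit is set, so as a signed 64-bit value this is 0xE9D713386E8ABBC2 − 2^64 = -1596786409785869374.

-1596786409785869374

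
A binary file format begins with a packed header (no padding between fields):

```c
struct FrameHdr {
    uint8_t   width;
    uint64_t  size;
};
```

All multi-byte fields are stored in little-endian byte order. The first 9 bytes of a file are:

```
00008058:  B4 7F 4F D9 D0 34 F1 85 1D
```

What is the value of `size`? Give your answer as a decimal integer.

2127371608146923391

`size` follows `width` (1 byte), so it starts at byte offset 1 and occupies 8 bytes.
Bytes at offsets 1..8: 7F 4F D9 D0 34 F1 85 1D.
Little-endian stores the least-significant byte at the lowest address.
Reassemble most-significant byte first: 1D 85 F1 34 D0 D9 4F 7F → 0x1D85F134D0D94F7F.
0x1D85F134D0D94F7F = 2127371608146923391.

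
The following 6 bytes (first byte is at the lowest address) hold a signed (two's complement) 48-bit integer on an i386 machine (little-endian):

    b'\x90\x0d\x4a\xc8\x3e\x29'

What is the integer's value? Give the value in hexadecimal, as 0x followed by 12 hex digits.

Little-endian: lowest address holds the least-significant byte.
Reassemble most-significant byte first: 29 3E C8 4A 0D 90 → 0x293EC84A0D90.

0x293EC84A0D90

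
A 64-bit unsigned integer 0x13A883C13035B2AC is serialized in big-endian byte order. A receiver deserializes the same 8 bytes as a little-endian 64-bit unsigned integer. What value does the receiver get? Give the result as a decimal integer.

12444067203899435027

Stored big-endian, the bytes at ascending addresses are 13 A8 83 C1 30 35 B2 AC.
Read back as little-endian, the first byte is least significant, giving 0xACB23530C183A813.
0xACB23530C183A813 = 12444067203899435027.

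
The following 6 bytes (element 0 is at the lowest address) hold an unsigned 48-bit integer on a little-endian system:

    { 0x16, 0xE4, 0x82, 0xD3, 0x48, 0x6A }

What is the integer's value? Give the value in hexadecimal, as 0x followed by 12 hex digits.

Little-endian stores the least-significant byte at the lowest address.
Reassemble most-significant byte first: 6A 48 D3 82 E4 16 → 0x6A48D382E416.

0x6A48D382E416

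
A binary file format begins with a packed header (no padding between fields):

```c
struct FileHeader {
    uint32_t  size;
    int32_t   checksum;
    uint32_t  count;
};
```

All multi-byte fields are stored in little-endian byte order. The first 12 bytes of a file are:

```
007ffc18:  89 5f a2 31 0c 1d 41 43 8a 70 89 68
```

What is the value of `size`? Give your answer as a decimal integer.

832724873

`size` is the first field, at byte offset 0, occupying 4 bytes.
Bytes at offsets 0..3: 89 5F A2 31.
Little-endian stores the least-significant byte at the lowest address.
Reassemble most-significant byte first: 31 A2 5F 89 → 0x31A25F89.
0x31A25F89 = 832724873.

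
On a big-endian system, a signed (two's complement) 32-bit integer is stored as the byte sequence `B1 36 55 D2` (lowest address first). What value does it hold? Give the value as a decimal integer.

-1321839150

Big-endian stores the most-significant byte at the lowest address.
The bytes are already most-significant first: 0xB13655D2.
Top bit is set, so as a signed 32-bit value this is 0xB13655D2 − 2^32 = -1321839150.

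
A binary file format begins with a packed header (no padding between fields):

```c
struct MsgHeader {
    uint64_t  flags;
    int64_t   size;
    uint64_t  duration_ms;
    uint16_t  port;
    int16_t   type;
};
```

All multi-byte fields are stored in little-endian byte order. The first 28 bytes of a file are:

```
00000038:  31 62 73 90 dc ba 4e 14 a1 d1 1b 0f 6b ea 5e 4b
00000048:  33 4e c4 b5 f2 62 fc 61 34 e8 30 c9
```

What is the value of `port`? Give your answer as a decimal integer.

59444

`port` follows `flags` (8 B), `size` (8 B), `duration_ms` (8 B), so it starts at offset 8 + 8 + 8 = 24 and occupies 2 bytes.
Bytes at offsets 24..25: 34 E8.
Little-endian stores the least-significant byte at the lowest address.
Reassemble most-significant byte first: E8 34 → 0xE834.
0xE834 = 59444.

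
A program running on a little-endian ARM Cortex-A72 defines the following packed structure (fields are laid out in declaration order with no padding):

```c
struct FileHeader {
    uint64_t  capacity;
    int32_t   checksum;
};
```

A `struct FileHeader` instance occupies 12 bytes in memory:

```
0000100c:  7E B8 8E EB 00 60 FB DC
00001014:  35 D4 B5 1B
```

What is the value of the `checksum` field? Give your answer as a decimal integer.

464901173

`checksum` follows `capacity` (8 bytes), so it starts at byte offset 8 and occupies 4 bytes.
Bytes at offsets 8..11: 35 D4 B5 1B.
Little-endian stores the least-significant byte at the lowest address.
Reassemble most-significant byte first: 1B B5 D4 35 → 0x1BB5D435.
0x1BB5D435 = 464901173.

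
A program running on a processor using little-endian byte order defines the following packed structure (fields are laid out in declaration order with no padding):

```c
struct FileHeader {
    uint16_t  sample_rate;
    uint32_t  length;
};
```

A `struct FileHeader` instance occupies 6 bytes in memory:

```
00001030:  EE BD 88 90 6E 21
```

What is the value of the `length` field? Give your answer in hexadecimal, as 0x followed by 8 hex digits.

0x216E9088

`length` follows `sample_rate` (2 bytes), so it starts at byte offset 2 and occupies 4 bytes.
Bytes at offsets 2..5: 88 90 6E 21.
Little-endian stores the least-significant byte at the lowest address.
Reassemble most-significant byte first: 21 6E 90 88 → 0x216E9088.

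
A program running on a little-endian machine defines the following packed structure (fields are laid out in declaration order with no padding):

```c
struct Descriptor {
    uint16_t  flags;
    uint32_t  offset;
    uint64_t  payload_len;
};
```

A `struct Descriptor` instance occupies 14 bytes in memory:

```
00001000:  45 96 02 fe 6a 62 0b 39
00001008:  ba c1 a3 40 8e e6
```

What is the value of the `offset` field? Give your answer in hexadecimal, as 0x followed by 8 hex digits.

0x626AFE02

`offset` follows `flags` (2 bytes), so it starts at byte offset 2 and occupies 4 bytes.
Bytes at offsets 2..5: 02 FE 6A 62.
Little-endian stores the least-significant byte at the lowest address.
Reassemble most-significant byte first: 62 6A FE 02 → 0x626AFE02.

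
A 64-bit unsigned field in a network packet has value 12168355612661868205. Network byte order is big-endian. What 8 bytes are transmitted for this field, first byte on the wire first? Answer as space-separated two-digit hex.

A8 DE AE F5 81 57 66 AD

12168355612661868205 in hexadecimal, padded to 64 bits, is 0xA8DEAEF5815766AD.
Split into bytes (most-significant first): A8 DE AE F5 81 57 66 AD.
Big-endian: lowest address holds the most-significant byte.
So the memory order matches the most-significant-first order: A8 DE AE F5 81 57 66 AD.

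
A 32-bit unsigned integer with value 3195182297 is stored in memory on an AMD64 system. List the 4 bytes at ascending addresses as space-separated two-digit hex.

D9 9C 72 BE

3195182297 in hexadecimal, padded to 32 bits, is 0xBE729CD9.
Split into bytes (most-significant first): BE 72 9C D9.
Little-endian stores the least-significant byte at the lowest address.
So at ascending addresses the bytes are D9 9C 72 BE.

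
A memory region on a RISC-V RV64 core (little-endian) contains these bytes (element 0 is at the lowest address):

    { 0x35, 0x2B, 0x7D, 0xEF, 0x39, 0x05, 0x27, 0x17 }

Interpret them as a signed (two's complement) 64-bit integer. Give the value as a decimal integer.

In little-endian order the low byte comes first in memory.
Reassemble most-significant byte first: 17 27 05 39 EF 7D 2B 35 → 0x17270539EF7D2B35.
0x17270539EF7D2B35 = 1668307933353290549.

1668307933353290549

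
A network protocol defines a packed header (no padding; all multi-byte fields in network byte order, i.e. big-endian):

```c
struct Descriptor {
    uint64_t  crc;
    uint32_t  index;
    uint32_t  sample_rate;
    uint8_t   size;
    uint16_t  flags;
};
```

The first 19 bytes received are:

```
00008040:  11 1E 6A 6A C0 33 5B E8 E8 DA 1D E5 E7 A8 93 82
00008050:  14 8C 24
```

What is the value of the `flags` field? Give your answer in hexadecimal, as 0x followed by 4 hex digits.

0x8C24

`flags` follows `crc` (8 B), `index` (4 B), `sample_rate` (4 B), `size` (1 B), so it starts at offset 8 + 4 + 4 + 1 = 17 and occupies 2 bytes.
Bytes at offsets 17..18: 8C 24.
Big-endian stores the most-significant byte at the lowest address.
The bytes are already most-significant first: 0x8C24.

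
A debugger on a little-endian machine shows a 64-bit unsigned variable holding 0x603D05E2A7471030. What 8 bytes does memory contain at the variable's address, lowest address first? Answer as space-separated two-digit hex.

30 10 47 A7 E2 05 3D 60

Split into bytes (most-significant first): 60 3D 05 E2 A7 47 10 30.
Little-endian stores the least-significant byte at the lowest address.
So at ascending addresses the bytes are 30 10 47 A7 E2 05 3D 60.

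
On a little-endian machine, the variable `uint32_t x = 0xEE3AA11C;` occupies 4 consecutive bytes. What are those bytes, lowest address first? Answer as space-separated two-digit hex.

Split into bytes (most-significant first): EE 3A A1 1C.
Little-endian stores the least-significant byte at the lowest address.
So at ascending addresses the bytes are 1C A1 3A EE.

1C A1 3A EE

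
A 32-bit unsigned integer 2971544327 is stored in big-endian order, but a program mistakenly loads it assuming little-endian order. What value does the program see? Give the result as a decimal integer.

120266417

2971544327 in 32-bit hexadecimal is 0xB11E2B07.
Stored big-endian, the bytes at ascending addresses are B1 1E 2B 07.
Read back as little-endian, the first byte is least significant, giving 0x072B1EB1.
0x072B1EB1 = 120266417.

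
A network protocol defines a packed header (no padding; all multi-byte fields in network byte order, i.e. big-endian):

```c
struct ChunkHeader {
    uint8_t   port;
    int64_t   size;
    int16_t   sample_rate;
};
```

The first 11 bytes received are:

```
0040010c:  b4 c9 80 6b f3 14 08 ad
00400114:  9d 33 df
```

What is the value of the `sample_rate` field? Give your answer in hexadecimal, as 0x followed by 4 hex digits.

0x33DF

`sample_rate` follows `port` (1 B), `size` (8 B), so it starts at offset 1 + 8 = 9 and occupies 2 bytes.
Bytes at offsets 9..10: 33 DF.
Big-endian stores the most-significant byte at the lowest address.
The bytes are already most-significant first: 0x33DF.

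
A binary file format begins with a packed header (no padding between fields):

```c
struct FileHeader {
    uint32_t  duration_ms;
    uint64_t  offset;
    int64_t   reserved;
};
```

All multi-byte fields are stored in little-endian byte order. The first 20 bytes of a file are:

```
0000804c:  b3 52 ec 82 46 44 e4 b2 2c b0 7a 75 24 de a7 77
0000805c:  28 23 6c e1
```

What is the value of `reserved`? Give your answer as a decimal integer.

-2203347460977861084

`reserved` follows `duration_ms` (4 B), `offset` (8 B), so it starts at offset 4 + 8 = 12 and occupies 8 bytes.
Bytes at offsets 12..19: 24 DE A7 77 28 23 6C E1.
Little-endian: lowest address holds the least-significant byte.
Reassemble most-significant byte first: E1 6C 23 28 77 A7 DE 24 → 0xE16C232877A7DE24.
Top bit is set, so as a signed 64-bit value this is 0xE16C232877A7DE24 − 2^64 = -2203347460977861084.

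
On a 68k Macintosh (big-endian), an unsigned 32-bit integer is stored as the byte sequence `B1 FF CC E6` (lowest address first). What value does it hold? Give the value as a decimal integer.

Big-endian: lowest address holds the most-significant byte.
The bytes are already most-significant first: 0xB1FFCCE6.
0xB1FFCCE6 = 2986331366.

2986331366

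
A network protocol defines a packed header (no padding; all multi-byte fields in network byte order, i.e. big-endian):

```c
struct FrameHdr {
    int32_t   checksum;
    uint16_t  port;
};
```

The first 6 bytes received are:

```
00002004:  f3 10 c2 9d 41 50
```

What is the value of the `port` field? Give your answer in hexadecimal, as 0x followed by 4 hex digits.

`port` follows `checksum` (4 bytes), so it starts at byte offset 4 and occupies 2 bytes.
Bytes at offsets 4..5: 41 50.
Big-endian stores the most-significant byte at the lowest address.
The bytes are already most-significant first: 0x4150.

0x4150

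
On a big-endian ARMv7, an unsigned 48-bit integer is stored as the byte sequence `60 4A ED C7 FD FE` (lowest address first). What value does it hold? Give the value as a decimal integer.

105874933153278

In big-endian order the high byte comes first in memory.
The bytes are already most-significant first: 0x604AEDC7FDFE.
0x604AEDC7FDFE = 105874933153278.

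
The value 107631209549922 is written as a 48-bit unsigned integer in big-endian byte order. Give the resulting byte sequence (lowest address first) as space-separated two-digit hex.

61 E3 D8 03 10 62

107631209549922 in hexadecimal, padded to 48 bits, is 0x61E3D8031062.
Split into bytes (most-significant first): 61 E3 D8 03 10 62.
Big-endian: lowest address holds the most-significant byte.
So the memory order matches the most-significant-first order: 61 E3 D8 03 10 62.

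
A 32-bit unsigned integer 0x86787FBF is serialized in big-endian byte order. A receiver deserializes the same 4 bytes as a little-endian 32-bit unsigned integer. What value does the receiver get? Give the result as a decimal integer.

Stored big-endian, the bytes at ascending addresses are 86 78 7F BF.
Read back as little-endian, the first byte is least significant, giving 0xBF7F7886.
0xBF7F7886 = 3212802182.

3212802182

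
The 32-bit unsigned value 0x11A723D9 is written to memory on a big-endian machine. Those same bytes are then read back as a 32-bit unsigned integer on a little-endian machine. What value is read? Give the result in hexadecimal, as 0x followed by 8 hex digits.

0xD923A711

Stored big-endian, the bytes at ascending addresses are 11 A7 23 D9.
Read back as little-endian, the first byte is least significant, giving 0xD923A711.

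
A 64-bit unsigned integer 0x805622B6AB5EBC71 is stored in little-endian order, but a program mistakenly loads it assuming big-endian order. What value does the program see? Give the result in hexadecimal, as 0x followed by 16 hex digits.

0x71BC5EABB6225680

Stored little-endian, the bytes at ascending addresses are 71 BC 5E AB B6 22 56 80.
Read back as big-endian, the last byte is least significant, giving 0x71BC5EABB6225680.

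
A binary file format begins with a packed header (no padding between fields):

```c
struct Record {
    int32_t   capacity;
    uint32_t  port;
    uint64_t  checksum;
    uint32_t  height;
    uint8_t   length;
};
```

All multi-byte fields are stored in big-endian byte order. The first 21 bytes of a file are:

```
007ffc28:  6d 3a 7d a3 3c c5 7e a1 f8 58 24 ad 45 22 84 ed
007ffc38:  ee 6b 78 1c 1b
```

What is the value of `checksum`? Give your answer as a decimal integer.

`checksum` follows `capacity` (4 B), `port` (4 B), so it starts at offset 4 + 4 = 8 and occupies 8 bytes.
Bytes at offsets 8..15: F8 58 24 AD 45 22 84 ED.
Big-endian: lowest address holds the most-significant byte.
The bytes are already most-significant first: 0xF85824AD452284ED.
0xF85824AD452284ED = 17895093445964498157.

17895093445964498157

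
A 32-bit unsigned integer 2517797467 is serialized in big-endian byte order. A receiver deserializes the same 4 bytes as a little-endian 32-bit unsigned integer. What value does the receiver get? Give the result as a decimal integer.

2517797467 in 32-bit hexadecimal is 0x96128A5B.
Stored big-endian, the bytes at ascending addresses are 96 12 8A 5B.
Read back as little-endian, the first byte is least significant, giving 0x5B8A1296.
0x5B8A1296 = 1535775382.

1535775382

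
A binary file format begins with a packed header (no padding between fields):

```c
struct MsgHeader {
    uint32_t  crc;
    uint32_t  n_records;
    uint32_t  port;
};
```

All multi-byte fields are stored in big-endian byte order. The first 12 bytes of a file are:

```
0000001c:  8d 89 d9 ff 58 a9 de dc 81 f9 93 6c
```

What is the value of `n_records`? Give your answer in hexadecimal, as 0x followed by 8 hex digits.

0x58A9DEDC

`n_records` follows `crc` (4 bytes), so it starts at byte offset 4 and occupies 4 bytes.
Bytes at offsets 4..7: 58 A9 DE DC.
Big-endian: lowest address holds the most-significant byte.
The bytes are already most-significant first: 0x58A9DEDC.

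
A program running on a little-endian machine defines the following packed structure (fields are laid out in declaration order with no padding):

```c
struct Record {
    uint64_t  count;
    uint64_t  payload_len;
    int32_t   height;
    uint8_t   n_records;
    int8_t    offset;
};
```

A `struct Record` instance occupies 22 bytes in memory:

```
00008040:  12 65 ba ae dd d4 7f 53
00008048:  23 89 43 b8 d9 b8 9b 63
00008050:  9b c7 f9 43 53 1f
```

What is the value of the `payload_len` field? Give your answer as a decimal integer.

7177533676383865123

`payload_len` follows `count` (8 bytes), so it starts at byte offset 8 and occupies 8 bytes.
Bytes at offsets 8..15: 23 89 43 B8 D9 B8 9B 63.
Little-endian: lowest address holds the least-significant byte.
Reassemble most-significant byte first: 63 9B B8 D9 B8 43 89 23 → 0x639BB8D9B8438923.
0x639BB8D9B8438923 = 7177533676383865123.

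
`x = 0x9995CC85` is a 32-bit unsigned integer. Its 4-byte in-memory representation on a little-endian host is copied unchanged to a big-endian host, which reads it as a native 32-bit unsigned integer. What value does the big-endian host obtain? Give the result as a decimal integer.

Stored little-endian, the bytes at ascending addresses are 85 CC 95 99.
Read back as big-endian, the last byte is least significant, giving 0x85CC9599.
0x85CC9599 = 2244777369.

2244777369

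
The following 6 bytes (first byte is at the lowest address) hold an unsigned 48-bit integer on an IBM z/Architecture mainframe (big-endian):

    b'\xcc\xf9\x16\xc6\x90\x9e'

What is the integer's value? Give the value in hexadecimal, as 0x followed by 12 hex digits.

0xCCF916C6909E

In big-endian order the high byte comes first in memory.
The bytes are already most-significant first: 0xCCF916C6909E.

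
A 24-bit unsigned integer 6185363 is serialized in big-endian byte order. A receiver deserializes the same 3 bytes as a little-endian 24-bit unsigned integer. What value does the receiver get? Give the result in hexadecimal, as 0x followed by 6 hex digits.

0x93615E

6185363 in 24-bit hexadecimal is 0x5E6193.
Stored big-endian, the bytes at ascending addresses are 5E 61 93.
Read back as little-endian, the first byte is least significant, giving 0x93615E.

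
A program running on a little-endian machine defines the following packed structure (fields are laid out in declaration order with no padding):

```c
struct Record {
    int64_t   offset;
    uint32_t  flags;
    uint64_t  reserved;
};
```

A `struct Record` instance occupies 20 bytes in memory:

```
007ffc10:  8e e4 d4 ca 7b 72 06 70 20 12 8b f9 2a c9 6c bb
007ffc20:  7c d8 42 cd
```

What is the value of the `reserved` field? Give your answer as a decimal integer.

14790622156470143274

`reserved` follows `offset` (8 B), `flags` (4 B), so it starts at offset 8 + 4 = 12 and occupies 8 bytes.
Bytes at offsets 12..19: 2A C9 6C BB 7C D8 42 CD.
Little-endian stores the least-significant byte at the lowest address.
Reassemble most-significant byte first: CD 42 D8 7C BB 6C C9 2A → 0xCD42D87CBB6CC92A.
0xCD42D87CBB6CC92A = 14790622156470143274.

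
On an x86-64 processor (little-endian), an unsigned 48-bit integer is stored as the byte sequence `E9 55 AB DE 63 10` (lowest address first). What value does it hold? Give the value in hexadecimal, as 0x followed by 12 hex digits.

In little-endian order the low byte comes first in memory.
Reassemble most-significant byte first: 10 63 DE AB 55 E9 → 0x1063DEAB55E9.

0x1063DEAB55E9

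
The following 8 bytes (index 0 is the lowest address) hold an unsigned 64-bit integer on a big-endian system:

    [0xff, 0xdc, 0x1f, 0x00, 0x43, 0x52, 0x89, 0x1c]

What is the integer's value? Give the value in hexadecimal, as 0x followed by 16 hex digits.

In big-endian order the high byte comes first in memory.
The bytes are already most-significant first: 0xFFDC1F004352891C.

0xFFDC1F004352891C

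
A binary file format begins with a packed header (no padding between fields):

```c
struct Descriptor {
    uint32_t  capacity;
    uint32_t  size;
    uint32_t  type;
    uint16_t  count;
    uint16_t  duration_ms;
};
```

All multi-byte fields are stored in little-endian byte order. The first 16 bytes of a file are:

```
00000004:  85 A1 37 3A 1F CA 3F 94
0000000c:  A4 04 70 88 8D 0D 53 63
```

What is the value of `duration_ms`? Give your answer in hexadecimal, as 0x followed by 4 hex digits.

`duration_ms` follows `capacity` (4 B), `size` (4 B), `type` (4 B), `count` (2 B), so it starts at offset 4 + 4 + 4 + 2 = 14 and occupies 2 bytes.
Bytes at offsets 14..15: 53 63.
Little-endian stores the least-significant byte at the lowest address.
Reassemble most-significant byte first: 63 53 → 0x6353.

0x6353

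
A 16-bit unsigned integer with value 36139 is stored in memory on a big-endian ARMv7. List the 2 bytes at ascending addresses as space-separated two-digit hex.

8D 2B

36139 in hexadecimal, padded to 16 bits, is 0x8D2B.
Split into bytes (most-significant first): 8D 2B.
Big-endian stores the most-significant byte at the lowest address.
So the memory order matches the most-significant-first order: 8D 2B.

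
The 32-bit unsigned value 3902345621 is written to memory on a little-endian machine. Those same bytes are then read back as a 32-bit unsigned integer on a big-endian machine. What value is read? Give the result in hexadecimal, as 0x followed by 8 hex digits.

3902345621 in 32-bit hexadecimal is 0xE8991195.
Stored little-endian, the bytes at ascending addresses are 95 11 99 E8.
Read back as big-endian, the last byte is least significant, giving 0x951199E8.

0x951199E8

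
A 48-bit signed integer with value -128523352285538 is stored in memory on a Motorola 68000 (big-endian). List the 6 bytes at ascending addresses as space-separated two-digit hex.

8B 1B D3 3D DE 9E

Two's complement of -128523352285538 in 48 bits: 128523352285538 = 0x74E42CC22162; invert → 0x8B1BD33DDE9D; add 1 → 0x8B1BD33DDE9E.
Split into bytes (most-significant first): 8B 1B D3 3D DE 9E.
In big-endian order the high byte comes first in memory.
So the memory order matches the most-significant-first order: 8B 1B D3 3D DE 9E.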